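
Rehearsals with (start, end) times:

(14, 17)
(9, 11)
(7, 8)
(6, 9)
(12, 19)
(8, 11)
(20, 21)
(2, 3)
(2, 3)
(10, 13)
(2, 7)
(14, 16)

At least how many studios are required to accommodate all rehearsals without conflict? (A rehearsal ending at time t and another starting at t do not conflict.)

3

Count concurrent intervals with a sweep; the peak is the room count.
starts: [2, 2, 2, 6, 7, 8, 9, 10, 12, 14, 14, 20]
ends:   [3, 3, 7, 8, 9, 11, 11, 13, 16, 17, 19, 21]
s2→1 s2→2 s2→3  — peak 3.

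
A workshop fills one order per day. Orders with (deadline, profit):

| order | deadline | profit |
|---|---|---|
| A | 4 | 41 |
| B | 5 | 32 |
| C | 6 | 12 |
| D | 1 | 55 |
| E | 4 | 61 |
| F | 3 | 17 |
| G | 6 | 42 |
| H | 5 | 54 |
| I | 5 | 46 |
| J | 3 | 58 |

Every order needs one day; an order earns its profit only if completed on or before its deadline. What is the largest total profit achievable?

By profit: E(d4,61), J(d3,58), D(d1,55), H(d5,54), I(d5,46), G(d6,42), A(d4,41), B(d5,32), F(d3,17), C(d6,12)
E→slot 4; J→slot 3; D→slot 1; H→slot 5; I→slot 2; G→slot 6; A skipped; B skipped; F skipped; C skipped.
Profit = 55 + 46 + 58 + 61 + 54 + 42 = 316

316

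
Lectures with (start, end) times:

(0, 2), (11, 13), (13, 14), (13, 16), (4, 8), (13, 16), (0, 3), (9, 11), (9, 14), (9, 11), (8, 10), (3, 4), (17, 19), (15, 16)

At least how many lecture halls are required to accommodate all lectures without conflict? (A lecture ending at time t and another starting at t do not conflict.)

starts: [0, 0, 3, 4, 8, 9, 9, 9, 11, 13, 13, 13, 15, 17]
ends:   [2, 3, 4, 8, 10, 11, 11, 13, 14, 14, 16, 16, 16, 19]
s0→1 s0→2 e2→1 e3→0 s3→1 e4→0 s4→1 e8→0 s8→1 s9→2 s9→3 s9→4  — peak 4.

4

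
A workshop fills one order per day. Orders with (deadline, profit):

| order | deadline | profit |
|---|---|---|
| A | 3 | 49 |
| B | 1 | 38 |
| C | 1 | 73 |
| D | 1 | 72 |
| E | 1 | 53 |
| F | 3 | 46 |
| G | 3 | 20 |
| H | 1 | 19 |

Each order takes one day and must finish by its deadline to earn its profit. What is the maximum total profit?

Take jobs in profit order; each goes to the latest open slot no later than its deadline.
By profit: C(d1,73), D(d1,72), E(d1,53), A(d3,49), F(d3,46), B(d1,38), G(d3,20), H(d1,19)
C→slot 1; D skipped; E skipped; A→slot 3; F→slot 2; B skipped; G skipped; H skipped.
Profit = 73 + 46 + 49 = 168

168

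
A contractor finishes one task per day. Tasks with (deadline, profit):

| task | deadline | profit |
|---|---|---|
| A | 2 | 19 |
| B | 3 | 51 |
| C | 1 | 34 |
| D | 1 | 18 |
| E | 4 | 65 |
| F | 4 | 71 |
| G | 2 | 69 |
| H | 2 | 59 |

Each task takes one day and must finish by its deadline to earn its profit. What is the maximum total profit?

264

Sort by profit descending; place each in the latest free slot ≤ its deadline.
Profit order: F=71 G=69 E=65 H=59 B=51 C=34 A=19 D=18
Assign: F→slot 4, G→slot 2, E→slot 3, H→slot 1, B skipped, C skipped, A skipped, D skipped.
Slots: [1:H] [2:G] [3:E] [4:F]
Profit = 59 + 69 + 65 + 71 = 264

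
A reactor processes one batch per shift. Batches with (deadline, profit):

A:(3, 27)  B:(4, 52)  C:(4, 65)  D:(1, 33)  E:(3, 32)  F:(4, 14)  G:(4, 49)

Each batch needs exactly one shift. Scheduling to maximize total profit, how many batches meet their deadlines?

4

Sort by profit descending; place each in the latest free slot ≤ its deadline.
Profit order: C=65 B=52 G=49 D=33 E=32 A=27 F=14
Assign: C→slot 4, B→slot 3, G→slot 2, D→slot 1, E skipped, A skipped, F skipped.
Slots: [1:D] [2:G] [3:B] [4:C]
4 of 7 scheduled.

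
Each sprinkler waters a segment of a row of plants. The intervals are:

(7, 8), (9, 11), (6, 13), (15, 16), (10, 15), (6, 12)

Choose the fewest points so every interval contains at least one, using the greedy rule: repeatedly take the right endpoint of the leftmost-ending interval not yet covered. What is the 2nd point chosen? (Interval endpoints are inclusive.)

11

Sorted: [7,8] [9,11] [6,12] [6,13] [10,15] [15,16]
{[7,8]} hit by 8; {[9,11],[6,12],[6,13],[10,15]} hit by 11; {[15,16]} hit by 16.
Points: 8, 11, 16 (3 total).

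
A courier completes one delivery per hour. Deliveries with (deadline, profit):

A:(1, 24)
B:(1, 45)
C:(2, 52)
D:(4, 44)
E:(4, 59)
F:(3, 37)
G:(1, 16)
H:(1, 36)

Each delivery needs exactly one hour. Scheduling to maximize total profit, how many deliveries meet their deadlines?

Sort by profit descending; place each in the latest free slot ≤ its deadline.
By profit: E(d4,59), C(d2,52), B(d1,45), D(d4,44), F(d3,37), H(d1,36), A(d1,24), G(d1,16)
E→slot 4; C→slot 2; B→slot 1; D→slot 3; F skipped; H skipped; A skipped; G skipped.
4 of 8 scheduled.

4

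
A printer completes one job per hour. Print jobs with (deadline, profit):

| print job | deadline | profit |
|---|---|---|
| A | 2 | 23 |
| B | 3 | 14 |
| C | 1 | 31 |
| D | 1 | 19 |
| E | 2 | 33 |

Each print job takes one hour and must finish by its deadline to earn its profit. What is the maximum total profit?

78

Take jobs in profit order; each goes to the latest open slot no later than its deadline.
Profit order: E=33 C=31 A=23 D=19 B=14
Assign: E→slot 2, C→slot 1, A skipped, D skipped, B→slot 3.
Slots: [1:C] [2:E] [3:B]
Profit = 31 + 33 + 14 = 78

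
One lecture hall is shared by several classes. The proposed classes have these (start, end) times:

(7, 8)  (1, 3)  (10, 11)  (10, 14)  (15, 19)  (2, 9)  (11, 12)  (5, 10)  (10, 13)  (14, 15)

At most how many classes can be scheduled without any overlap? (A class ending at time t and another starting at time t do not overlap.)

6

Sorted by end: (1,3)  (7,8)  (2,9)  (5,10)  (10,11)  (11,12)  (10,13)  (10,14)  (14,15)  (15,19)
take (1,3); take (7,8); skip (2,9); take (10,11); take (11,12); take (14,15); take (15,19).
Selected 6 classes.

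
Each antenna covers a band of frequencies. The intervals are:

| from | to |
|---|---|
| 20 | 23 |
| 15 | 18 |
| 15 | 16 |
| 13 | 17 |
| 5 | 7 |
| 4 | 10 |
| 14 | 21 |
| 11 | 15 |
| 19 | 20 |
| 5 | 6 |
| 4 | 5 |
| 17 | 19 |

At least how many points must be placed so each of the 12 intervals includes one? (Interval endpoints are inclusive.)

Sort by right endpoint; whenever an interval is uncovered, place a point at its right end.
By right end: [4,5]  [5,6]  [5,7]  [4,10]  [11,15]  [15,16]  [13,17]  [15,18]  [17,19]  [19,20]  [14,21]  [20,23]
[4,5] uncovered → point at 5; [11,15] uncovered → point at 15; [17,19] uncovered → point at 19; [20,23] uncovered → point at 23.
Points: 5, 15, 19, 23 (4 total).

4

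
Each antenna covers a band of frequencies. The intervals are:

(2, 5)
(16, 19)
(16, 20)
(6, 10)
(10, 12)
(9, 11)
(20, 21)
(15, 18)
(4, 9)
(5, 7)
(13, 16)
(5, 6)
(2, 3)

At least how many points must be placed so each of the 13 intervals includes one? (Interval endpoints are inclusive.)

5

Process intervals by earliest right end; each time one isn't hit yet, stab at its right endpoint.
Sorted: [2,3] [2,5] [5,6] [5,7] [4,9] [6,10] [9,11] [10,12] [13,16] [15,18] [16,19] [16,20] [20,21]
{[2,3],[2,5]} hit by 3; {[5,6],[5,7],[4,9],[6,10]} hit by 6; {[9,11],[10,12]} hit by 11; {[13,16],[15,18],[16,19],[16,20]} hit by 16; {[20,21]} hit by 21.
Points: 3, 6, 11, 16, 21 (5 total).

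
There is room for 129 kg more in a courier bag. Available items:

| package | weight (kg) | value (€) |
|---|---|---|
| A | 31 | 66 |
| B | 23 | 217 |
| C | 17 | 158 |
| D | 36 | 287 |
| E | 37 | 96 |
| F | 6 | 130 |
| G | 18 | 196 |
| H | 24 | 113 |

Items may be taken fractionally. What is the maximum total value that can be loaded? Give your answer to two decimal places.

Greedy by value/weight ratio, highest first.
Ratios (sorted): F 21.67, G 10.89, B 9.43, C 9.29, D 7.97, H 4.71, E 2.59, A 2.13
take F (6 @ 130); take G (18 @ 196); take B (23 @ 217); take C (17 @ 158); take D (36 @ 287); take H (24 @ 113); take 5/37 of E → 12.97. Capacity used 129/129.
Total value = 1113.97

1113.97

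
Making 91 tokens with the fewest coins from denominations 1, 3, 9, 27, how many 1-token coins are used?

1

91 − 3×27→10 − 1×9→1 − 1×1→0
Count of 1: 1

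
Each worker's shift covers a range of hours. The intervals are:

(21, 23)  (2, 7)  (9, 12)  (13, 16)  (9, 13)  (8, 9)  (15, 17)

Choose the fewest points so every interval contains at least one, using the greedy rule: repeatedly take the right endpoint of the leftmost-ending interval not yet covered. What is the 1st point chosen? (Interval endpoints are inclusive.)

7

Sorted: [2,7] [8,9] [9,12] [9,13] [13,16] [15,17] [21,23]
{[2,7]} hit by 7; {[8,9],[9,12],[9,13]} hit by 9; {[13,16],[15,17]} hit by 16; {[21,23]} hit by 23.
Points: 7, 9, 16, 23 (4 total).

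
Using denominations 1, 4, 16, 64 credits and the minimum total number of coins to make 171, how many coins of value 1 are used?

3

171 = 2×64 + 2×16 + 2×4 + 3×1
Count of 1: 3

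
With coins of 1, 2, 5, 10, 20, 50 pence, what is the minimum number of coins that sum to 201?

5

Use the largest denomination that fits, subtract, and repeat.
201 − 4×50→1 − 1×1→0
Total coins = 4 + 1 = 5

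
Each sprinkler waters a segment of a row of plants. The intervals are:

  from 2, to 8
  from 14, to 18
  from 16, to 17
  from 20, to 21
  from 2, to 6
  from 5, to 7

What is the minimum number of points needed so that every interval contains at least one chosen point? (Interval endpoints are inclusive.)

Process intervals by earliest right end; each time one isn't hit yet, stab at its right endpoint.
Sorted: [2,6] [5,7] [2,8] [16,17] [14,18] [20,21]
{[2,6],[5,7],[2,8]} hit by 6; {[16,17],[14,18]} hit by 17; {[20,21]} hit by 21.
Points: 6, 17, 21 (3 total).

3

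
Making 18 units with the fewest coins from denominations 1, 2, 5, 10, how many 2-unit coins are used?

Use the largest denomination that fits, subtract, and repeat.
18 − 1×10→8 − 1×5→3 − 1×2→1 − 1×1→0
Count of 2: 1

1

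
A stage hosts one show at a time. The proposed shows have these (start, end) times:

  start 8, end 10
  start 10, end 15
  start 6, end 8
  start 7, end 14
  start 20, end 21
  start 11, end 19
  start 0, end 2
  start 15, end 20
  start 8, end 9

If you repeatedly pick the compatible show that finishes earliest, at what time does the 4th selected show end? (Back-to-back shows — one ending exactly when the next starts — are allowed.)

Sorted by end: (0,2)  (6,8)  (8,9)  (8,10)  (7,14)  (10,15)  (11,19)  (15,20)  (20,21)
take (0,2); take (6,8); take (8,9); take (10,15); take (15,20); take (20,21).
Selected: (0,2) (6,8) (8,9) (10,15) (15,20) (20,21)

15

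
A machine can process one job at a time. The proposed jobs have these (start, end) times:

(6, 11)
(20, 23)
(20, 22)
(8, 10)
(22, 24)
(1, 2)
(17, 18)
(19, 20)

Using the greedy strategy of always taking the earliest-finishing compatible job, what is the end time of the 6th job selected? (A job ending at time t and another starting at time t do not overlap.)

Greedy by earliest finish: after sorting by end time, pick each interval compatible with the last pick.
Sorted by end: (1,2)  (8,10)  (6,11)  (17,18)  (19,20)  (20,22)  (20,23)  (22,24)
take (1,2); take (8,10); take (17,18); take (19,20); take (20,22); take (22,24).
Selected: (1,2) (8,10) (17,18) (19,20) (20,22) (22,24)

24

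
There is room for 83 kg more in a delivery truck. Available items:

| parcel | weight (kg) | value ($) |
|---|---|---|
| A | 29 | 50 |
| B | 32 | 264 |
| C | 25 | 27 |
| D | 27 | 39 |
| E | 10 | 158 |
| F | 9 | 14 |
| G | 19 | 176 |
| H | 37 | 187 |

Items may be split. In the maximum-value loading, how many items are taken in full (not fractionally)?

3

Greedy by value/weight ratio, highest first.
Order: E (158/10=15.80) > G (176/19=9.26) > B (264/32=8.25) > H (187/37=5.05) > A (50/29=1.72) > F (14/9=1.56) > D (39/27=1.44) > C (27/25=1.08)
Fill: take E (10 @ 158) → take G (19 @ 176) → take B (32 @ 264) → take 22/37 of H → 111.19; 83/83 used.
3 item(s) taken whole; one partial (take 22/37 of H).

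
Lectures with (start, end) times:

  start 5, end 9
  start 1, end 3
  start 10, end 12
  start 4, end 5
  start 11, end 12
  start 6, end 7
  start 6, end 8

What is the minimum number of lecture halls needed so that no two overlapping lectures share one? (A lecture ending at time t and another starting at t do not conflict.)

3

Events (time:±→running): 1:+→1 3:-→0 4:+→1 5:-→0 5:+→1 6:+→2 6:+→3 … peak 3.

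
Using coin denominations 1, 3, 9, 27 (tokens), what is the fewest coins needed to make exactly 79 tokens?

Use the largest denomination that fits, subtract, and repeat.
79 − 2×27→25 − 2×9→7 − 2×3→1 − 1×1→0
Total coins = 2 + 2 + 2 + 1 = 7

7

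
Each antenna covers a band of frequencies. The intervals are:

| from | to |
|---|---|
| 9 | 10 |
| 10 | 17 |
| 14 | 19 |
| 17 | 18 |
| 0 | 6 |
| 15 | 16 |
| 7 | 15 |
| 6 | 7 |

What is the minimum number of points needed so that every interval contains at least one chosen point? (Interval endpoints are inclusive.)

4

Process intervals by earliest right end; each time one isn't hit yet, stab at its right endpoint.
By right end: [0,6]  [6,7]  [9,10]  [7,15]  [15,16]  [10,17]  [17,18]  [14,19]
[0,6] uncovered → point at 6; [9,10] uncovered → point at 10; [15,16] uncovered → point at 16; [17,18] uncovered → point at 18.
Points: 6, 10, 16, 18 (4 total).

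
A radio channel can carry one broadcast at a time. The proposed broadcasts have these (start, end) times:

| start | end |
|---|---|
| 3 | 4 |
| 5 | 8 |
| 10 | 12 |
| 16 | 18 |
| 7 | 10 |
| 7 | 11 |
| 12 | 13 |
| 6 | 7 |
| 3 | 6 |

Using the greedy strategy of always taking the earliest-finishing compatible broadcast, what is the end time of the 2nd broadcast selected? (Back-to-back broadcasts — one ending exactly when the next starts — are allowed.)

Sort by end time and greedily take each interval whose start is ≥ the last chosen end.
Sorted by end: (3,4)  (3,6)  (6,7)  (5,8)  (7,10)  (7,11)  (10,12)  (12,13)  (16,18)
take (3,4); take (6,7); take (7,10); skip (7,11); take (10,12); take (12,13); take (16,18).
Selected: (3,4) (6,7) (7,10) (10,12) (12,13) (16,18)

7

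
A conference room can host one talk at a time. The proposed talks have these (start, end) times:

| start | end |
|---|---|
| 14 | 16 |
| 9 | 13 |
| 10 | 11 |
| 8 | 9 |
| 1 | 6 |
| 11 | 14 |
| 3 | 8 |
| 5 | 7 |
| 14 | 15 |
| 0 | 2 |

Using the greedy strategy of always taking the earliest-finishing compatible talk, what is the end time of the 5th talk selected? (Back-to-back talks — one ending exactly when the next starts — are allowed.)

By end time: (0,2), (1,6), (5,7), (3,8), (8,9), (10,11), (9,13), (11,14), (14,15), (14,16).
Pick (0,2); next start ≥ 2 → (5,7); next start ≥ 7 → (8,9); next start ≥ 9 → (10,11); next start ≥ 11 → (11,14); next start ≥ 14 → (14,15).
Selected: (0,2) (5,7) (8,9) (10,11) (11,14) (14,15)

14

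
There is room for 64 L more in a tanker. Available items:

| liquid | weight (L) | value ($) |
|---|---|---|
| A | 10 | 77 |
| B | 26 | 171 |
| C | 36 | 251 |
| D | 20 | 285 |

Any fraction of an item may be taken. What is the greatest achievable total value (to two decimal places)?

599.06

Greedy by value/weight ratio, highest first.
Order: D (285/20=14.25) > A (77/10=7.70) > C (251/36=6.97) > B (171/26=6.58)
Fill: take D (20 @ 285) → take A (10 @ 77) → take 34/36 of C → 237.06; 64/64 used.
Total value = 599.06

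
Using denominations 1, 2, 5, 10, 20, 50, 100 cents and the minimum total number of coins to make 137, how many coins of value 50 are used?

0

Use the largest denomination that fits, subtract, and repeat.
137 = 1×100 + 1×20 + 1×10 + 1×5 + 1×2
Count of 50: 0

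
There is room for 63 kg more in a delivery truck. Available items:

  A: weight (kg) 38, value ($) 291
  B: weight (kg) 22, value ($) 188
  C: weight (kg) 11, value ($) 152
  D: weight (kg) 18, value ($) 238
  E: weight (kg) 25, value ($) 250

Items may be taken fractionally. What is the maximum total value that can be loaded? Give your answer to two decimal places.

716.91

Greedy by value/weight ratio, highest first.
Order: C (152/11=13.82) > D (238/18=13.22) > E (250/25=10.00) > B (188/22=8.55) > A (291/38=7.66)
Fill: take C (11 @ 152) → take D (18 @ 238) → take E (25 @ 250) → take 9/22 of B → 76.91; 63/63 used.
Total value = 716.91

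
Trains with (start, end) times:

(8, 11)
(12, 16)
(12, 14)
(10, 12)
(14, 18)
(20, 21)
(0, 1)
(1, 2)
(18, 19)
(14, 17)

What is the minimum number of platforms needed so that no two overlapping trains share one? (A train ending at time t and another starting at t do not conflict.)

Count concurrent intervals with a sweep; the peak is the room count.
Events (time:±→running): 0:+→1 1:-→0 1:+→1 2:-→0 8:+→1 10:+→2 11:-→1 12:-→0 12:+→1 12:+→2 14:-→1 14:+→2 14:+→3 … peak 3.

3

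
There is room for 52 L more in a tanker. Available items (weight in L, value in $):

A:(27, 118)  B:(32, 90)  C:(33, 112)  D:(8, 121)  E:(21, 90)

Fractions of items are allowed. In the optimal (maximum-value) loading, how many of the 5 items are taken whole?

Order: D (121/8=15.12) > A (118/27=4.37) > E (90/21=4.29) > C (112/33=3.39) > B (90/32=2.81)
Fill: take D (8 @ 121) → take A (27 @ 118) → take 17/21 of E → 72.86; 52/52 used.
2 item(s) taken whole; one partial (take 17/21 of E).

2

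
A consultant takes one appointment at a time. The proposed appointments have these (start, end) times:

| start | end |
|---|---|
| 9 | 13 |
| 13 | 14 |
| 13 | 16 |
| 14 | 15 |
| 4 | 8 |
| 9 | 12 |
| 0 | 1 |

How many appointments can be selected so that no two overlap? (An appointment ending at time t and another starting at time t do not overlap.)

5

By end time: (0,1), (4,8), (9,12), (9,13), (13,14), (14,15), (13,16).
Pick (0,1); next start ≥ 1 → (4,8); next start ≥ 8 → (9,12); next start ≥ 12 → (13,14); next start ≥ 14 → (14,15).
Selected 5 appointments.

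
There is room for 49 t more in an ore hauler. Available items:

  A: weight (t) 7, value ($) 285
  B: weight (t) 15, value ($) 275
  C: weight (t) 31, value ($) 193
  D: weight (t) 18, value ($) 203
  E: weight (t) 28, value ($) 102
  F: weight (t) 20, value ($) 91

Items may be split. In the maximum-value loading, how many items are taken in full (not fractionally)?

Greedy by value/weight ratio, highest first.
Ratios (sorted): A 40.71, B 18.33, D 11.28, C 6.23, F 4.55, E 3.64
take A (7 @ 285); take B (15 @ 275); take D (18 @ 203); take 9/31 of C → 56.03. Capacity used 49/49.
3 item(s) taken whole; one partial (take 9/31 of C).

3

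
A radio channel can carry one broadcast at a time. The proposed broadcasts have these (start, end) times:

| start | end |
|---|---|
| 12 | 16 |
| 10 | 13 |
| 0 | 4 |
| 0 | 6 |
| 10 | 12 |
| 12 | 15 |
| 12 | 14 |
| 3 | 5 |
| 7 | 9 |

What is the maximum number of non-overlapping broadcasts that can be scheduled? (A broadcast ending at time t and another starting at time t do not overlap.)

By end time: (0,4), (3,5), (0,6), (7,9), (10,12), (10,13), (12,14), (12,15), (12,16).
Pick (0,4); next start ≥ 4 → (7,9); next start ≥ 9 → (10,12); next start ≥ 12 → (12,14).
Selected 4 broadcasts.

4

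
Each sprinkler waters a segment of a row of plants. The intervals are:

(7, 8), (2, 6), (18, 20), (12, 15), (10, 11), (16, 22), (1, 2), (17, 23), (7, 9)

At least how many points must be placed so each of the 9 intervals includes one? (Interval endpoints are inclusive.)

Sorted: [1,2] [2,6] [7,8] [7,9] [10,11] [12,15] [18,20] [16,22] [17,23]
{[1,2],[2,6]} hit by 2; {[7,8],[7,9]} hit by 8; {[10,11]} hit by 11; {[12,15]} hit by 15; {[18,20],[16,22],[17,23]} hit by 20.
Points: 2, 8, 11, 15, 20 (5 total).

5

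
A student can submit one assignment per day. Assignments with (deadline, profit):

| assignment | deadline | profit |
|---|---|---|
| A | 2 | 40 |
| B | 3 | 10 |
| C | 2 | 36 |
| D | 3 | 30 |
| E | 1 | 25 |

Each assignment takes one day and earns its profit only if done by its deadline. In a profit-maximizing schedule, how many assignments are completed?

3

Take jobs in profit order; each goes to the latest open slot no later than its deadline.
Profit order: A=40 C=36 D=30 E=25 B=10
Assign: A→slot 2, C→slot 1, D→slot 3, E skipped, B skipped.
Slots: [1:C] [2:A] [3:D]
3 of 5 scheduled.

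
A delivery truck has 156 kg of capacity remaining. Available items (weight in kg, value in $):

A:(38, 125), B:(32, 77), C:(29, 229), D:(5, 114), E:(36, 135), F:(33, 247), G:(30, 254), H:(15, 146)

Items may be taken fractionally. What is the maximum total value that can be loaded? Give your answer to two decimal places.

1151.32

Greedy by value/weight ratio, highest first.
Ratios (sorted): D 22.80, H 9.73, G 8.47, C 7.90, F 7.48, E 3.75, A 3.29, B 2.41
take D (5 @ 114); take H (15 @ 146); take G (30 @ 254); take C (29 @ 229); take F (33 @ 247); take E (36 @ 135); take 8/38 of A → 26.32. Capacity used 156/156.
Total value = 1151.32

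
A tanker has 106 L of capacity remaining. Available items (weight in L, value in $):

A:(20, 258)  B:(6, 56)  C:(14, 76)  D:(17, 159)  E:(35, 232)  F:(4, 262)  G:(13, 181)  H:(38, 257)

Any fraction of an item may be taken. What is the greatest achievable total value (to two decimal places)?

Sort by value per unit weight and fill in that order.
Ratios (sorted): F 65.50, G 13.92, A 12.90, D 9.35, B 9.33, H 6.76, E 6.63, C 5.43
take F (4 @ 262); take G (13 @ 181); take A (20 @ 258); take D (17 @ 159); take B (6 @ 56); take H (38 @ 257); take 8/35 of E → 53.03. Capacity used 106/106.
Total value = 1226.03

1226.03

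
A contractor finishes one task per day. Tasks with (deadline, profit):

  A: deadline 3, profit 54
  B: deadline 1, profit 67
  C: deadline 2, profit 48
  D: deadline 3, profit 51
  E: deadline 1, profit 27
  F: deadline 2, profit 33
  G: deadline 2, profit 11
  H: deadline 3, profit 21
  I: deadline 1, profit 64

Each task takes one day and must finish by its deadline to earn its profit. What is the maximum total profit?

Sort by profit descending; place each in the latest free slot ≤ its deadline.
By profit: B(d1,67), I(d1,64), A(d3,54), D(d3,51), C(d2,48), F(d2,33), E(d1,27), H(d3,21), G(d2,11)
B→slot 1; I skipped; A→slot 3; D→slot 2; C skipped; F skipped; E skipped; H skipped; G skipped.
Profit = 67 + 51 + 54 = 172

172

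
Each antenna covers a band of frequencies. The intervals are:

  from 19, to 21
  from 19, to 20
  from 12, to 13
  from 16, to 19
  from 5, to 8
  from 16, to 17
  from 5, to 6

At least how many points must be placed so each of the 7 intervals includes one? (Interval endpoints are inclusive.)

4

By right end: [5,6]  [5,8]  [12,13]  [16,17]  [16,19]  [19,20]  [19,21]
[5,6] uncovered → point at 6; [12,13] uncovered → point at 13; [16,17] uncovered → point at 17; [19,20] uncovered → point at 20.
Points: 6, 13, 17, 20 (4 total).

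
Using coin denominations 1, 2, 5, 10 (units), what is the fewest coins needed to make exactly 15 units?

15 − 1×10→5 − 1×5→0
Total coins = 1 + 1 = 2

2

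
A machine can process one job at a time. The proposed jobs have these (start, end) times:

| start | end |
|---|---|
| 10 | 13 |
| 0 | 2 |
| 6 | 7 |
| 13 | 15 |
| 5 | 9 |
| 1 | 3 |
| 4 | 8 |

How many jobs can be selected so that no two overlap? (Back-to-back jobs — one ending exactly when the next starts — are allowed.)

Sort by end time and greedily take each interval whose start is ≥ the last chosen end.
By end time: (0,2), (1,3), (6,7), (4,8), (5,9), (10,13), (13,15).
Pick (0,2); next start ≥ 2 → (6,7); next start ≥ 7 → (10,13); next start ≥ 13 → (13,15).
Selected 4 jobs.

4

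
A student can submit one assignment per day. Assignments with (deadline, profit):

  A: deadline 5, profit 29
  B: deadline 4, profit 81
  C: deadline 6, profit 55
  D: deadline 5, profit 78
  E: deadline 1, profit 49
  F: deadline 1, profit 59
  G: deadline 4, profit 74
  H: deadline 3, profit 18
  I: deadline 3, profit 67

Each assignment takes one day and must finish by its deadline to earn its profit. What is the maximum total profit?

Profit order: B=81 D=78 G=74 I=67 F=59 C=55 E=49 A=29 H=18
Assign: B→slot 4, D→slot 5, G→slot 3, I→slot 2, F→slot 1, C→slot 6, E skipped, A skipped, H skipped.
Slots: [1:F] [2:I] [3:G] [4:B] [5:D] [6:C]
Profit = 59 + 67 + 74 + 81 + 78 + 55 = 414

414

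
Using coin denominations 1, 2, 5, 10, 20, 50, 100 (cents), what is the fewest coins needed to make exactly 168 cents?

Greedy: take as many of the largest coin as possible, then repeat with the remainder.
168 − 1×100→68 − 1×50→18 − 1×10→8 − 1×5→3 − 1×2→1 − 1×1→0
Total coins = 1 + 1 + 1 + 1 + 1 + 1 = 6

6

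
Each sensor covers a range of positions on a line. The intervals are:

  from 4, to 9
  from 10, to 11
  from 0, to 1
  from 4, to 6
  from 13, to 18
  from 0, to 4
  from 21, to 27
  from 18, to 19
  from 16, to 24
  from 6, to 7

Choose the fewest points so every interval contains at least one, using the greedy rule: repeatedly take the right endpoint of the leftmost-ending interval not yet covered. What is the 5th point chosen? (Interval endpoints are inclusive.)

Sort by right endpoint; whenever an interval is uncovered, place a point at its right end.
By right end: [0,1]  [0,4]  [4,6]  [6,7]  [4,9]  [10,11]  [13,18]  [18,19]  [16,24]  [21,27]
[0,1] uncovered → point at 1; [4,6] uncovered → point at 6; [10,11] uncovered → point at 11; [13,18] uncovered → point at 18; [21,27] uncovered → point at 27.
Points: 1, 6, 11, 18, 27 (5 total).

27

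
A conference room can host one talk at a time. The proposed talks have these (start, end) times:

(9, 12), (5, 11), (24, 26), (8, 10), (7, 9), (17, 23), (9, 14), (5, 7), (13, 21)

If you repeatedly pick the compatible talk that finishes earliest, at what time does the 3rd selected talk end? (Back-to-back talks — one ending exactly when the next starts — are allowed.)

Sorted by end: (5,7)  (7,9)  (8,10)  (5,11)  (9,12)  (9,14)  (13,21)  (17,23)  (24,26)
take (5,7); take (7,9); skip (5,11); take (9,12); take (13,21); take (24,26).
Selected: (5,7) (7,9) (9,12) (13,21) (24,26)

12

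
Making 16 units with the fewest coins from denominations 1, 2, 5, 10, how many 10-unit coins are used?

16 = 1×10 + 1×5 + 1×1
Count of 10: 1

1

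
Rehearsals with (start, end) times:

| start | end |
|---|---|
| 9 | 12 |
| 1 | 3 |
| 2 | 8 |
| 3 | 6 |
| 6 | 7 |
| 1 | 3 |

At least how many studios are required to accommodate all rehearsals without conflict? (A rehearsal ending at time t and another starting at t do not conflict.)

3

The answer is the maximum number of intervals overlapping at any instant.
Events (time:±→running): 1:+→1 1:+→2 2:+→3 … peak 3.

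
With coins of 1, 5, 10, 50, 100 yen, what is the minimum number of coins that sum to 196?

196 − 1×100→96 − 1×50→46 − 4×10→6 − 1×5→1 − 1×1→0
Total coins = 1 + 1 + 4 + 1 + 1 = 8

8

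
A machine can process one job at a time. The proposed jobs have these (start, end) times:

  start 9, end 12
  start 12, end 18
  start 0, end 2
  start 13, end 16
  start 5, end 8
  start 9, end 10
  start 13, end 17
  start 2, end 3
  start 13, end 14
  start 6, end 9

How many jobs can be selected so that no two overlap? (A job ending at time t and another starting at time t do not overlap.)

Sort by end time and greedily take each interval whose start is ≥ the last chosen end.
By end time: (0,2), (2,3), (5,8), (6,9), (9,10), (9,12), (13,14), (13,16), (13,17), (12,18).
Pick (0,2); next start ≥ 2 → (2,3); next start ≥ 3 → (5,8); next start ≥ 8 → (9,10); next start ≥ 10 → (13,14).
Selected 5 jobs.

5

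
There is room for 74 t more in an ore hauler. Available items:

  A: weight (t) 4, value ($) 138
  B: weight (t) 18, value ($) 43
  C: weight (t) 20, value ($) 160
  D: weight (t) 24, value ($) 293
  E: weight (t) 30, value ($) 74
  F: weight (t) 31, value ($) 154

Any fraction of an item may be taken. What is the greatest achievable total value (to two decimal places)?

Greedy by value/weight ratio, highest first.
Order: A (138/4=34.50) > D (293/24=12.21) > C (160/20=8.00) > F (154/31=4.97) > E (74/30=2.47) > B (43/18=2.39)
Fill: take A (4 @ 138) → take D (24 @ 293) → take C (20 @ 160) → take 26/31 of F → 129.16; 74/74 used.
Total value = 720.16

720.16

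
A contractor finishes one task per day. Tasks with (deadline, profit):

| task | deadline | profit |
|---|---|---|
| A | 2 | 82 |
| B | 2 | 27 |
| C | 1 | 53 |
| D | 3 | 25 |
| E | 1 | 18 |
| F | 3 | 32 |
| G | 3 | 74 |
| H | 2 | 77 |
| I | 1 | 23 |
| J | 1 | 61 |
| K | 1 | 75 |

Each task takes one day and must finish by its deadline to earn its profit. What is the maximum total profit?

Take jobs in profit order; each goes to the latest open slot no later than its deadline.
Profit order: A=82 H=77 K=75 G=74 J=61 C=53 F=32 B=27 D=25 I=23 E=18
Assign: A→slot 2, H→slot 1, K skipped, G→slot 3, J skipped, C skipped, F skipped, B skipped, D skipped, I skipped, E skipped.
Slots: [1:H] [2:A] [3:G]
Profit = 77 + 82 + 74 = 233

233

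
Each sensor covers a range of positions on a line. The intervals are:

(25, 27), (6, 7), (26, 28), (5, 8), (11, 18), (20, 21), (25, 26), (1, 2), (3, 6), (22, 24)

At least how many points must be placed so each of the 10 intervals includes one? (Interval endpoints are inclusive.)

Sort by right endpoint; whenever an interval is uncovered, place a point at its right end.
Sorted: [1,2] [3,6] [6,7] [5,8] [11,18] [20,21] [22,24] [25,26] [25,27] [26,28]
{[1,2]} hit by 2; {[3,6],[6,7],[5,8]} hit by 6; {[11,18]} hit by 18; {[20,21]} hit by 21; {[22,24]} hit by 24; {[25,26],[25,27],[26,28]} hit by 26.
Points: 2, 6, 18, 21, 24, 26 (6 total).

6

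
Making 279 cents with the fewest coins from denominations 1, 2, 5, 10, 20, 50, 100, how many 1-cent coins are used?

Use the largest denomination that fits, subtract, and repeat.
279 − 2×100→79 − 1×50→29 − 1×20→9 − 1×5→4 − 2×2→0
Count of 1: 0

0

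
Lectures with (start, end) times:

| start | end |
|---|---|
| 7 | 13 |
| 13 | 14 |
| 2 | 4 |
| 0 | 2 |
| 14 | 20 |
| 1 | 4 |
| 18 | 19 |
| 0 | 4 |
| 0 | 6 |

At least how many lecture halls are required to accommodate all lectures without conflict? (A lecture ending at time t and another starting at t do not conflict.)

4

Count concurrent intervals with a sweep; the peak is the room count.
starts: [0, 0, 0, 1, 2, 7, 13, 14, 18]
ends:   [2, 4, 4, 4, 6, 13, 14, 19, 20]
s0→1 s0→2 s0→3 s1→4  — peak 4.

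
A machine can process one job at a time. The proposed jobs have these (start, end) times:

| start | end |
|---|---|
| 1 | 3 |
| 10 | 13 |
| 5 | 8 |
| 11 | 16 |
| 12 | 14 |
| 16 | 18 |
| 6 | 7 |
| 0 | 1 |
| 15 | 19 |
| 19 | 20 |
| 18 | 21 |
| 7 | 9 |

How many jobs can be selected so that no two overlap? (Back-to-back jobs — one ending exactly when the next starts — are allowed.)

7

Sorted by end: (0,1)  (1,3)  (6,7)  (5,8)  (7,9)  (10,13)  (12,14)  (11,16)  (16,18)  (15,19)  (19,20)  (18,21)
take (0,1); take (1,3); take (6,7); take (7,9); take (10,13); take (16,18); take (19,20); skip (18,21).
Selected 7 jobs.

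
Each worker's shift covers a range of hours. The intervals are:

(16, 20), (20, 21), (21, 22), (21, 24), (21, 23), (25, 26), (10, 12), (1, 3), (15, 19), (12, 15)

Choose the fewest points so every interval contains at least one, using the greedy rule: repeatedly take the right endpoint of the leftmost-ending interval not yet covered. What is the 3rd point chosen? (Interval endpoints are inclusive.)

19

Sort by right endpoint; whenever an interval is uncovered, place a point at its right end.
Sorted: [1,3] [10,12] [12,15] [15,19] [16,20] [20,21] [21,22] [21,23] [21,24] [25,26]
{[1,3]} hit by 3; {[10,12],[12,15]} hit by 12; {[15,19],[16,20]} hit by 19; {[20,21],[21,22],[21,23],[21,24]} hit by 21; {[25,26]} hit by 26.
Points: 3, 12, 19, 21, 26 (5 total).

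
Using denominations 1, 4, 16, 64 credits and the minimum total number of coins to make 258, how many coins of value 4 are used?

258 − 4×64→2 − 2×1→0
Count of 4: 0

0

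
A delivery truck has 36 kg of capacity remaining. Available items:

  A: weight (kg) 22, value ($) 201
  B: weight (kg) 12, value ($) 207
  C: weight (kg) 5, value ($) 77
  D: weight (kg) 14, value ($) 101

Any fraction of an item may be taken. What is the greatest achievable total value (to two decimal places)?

457.59

Order: B (207/12=17.25) > C (77/5=15.40) > A (201/22=9.14) > D (101/14=7.21)
Fill: take B (12 @ 207) → take C (5 @ 77) → take 19/22 of A → 173.59; 36/36 used.
Total value = 457.59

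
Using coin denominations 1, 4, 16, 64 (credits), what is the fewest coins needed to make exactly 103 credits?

Use the largest denomination that fits, subtract, and repeat.
103 − 1×64→39 − 2×16→7 − 1×4→3 − 3×1→0
Total coins = 1 + 2 + 1 + 3 = 7

7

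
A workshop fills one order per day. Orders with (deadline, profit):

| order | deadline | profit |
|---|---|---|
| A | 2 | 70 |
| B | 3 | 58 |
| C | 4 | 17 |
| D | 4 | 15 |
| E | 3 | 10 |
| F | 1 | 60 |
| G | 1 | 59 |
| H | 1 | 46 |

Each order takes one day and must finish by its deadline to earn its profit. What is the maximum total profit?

205

By profit: A(d2,70), F(d1,60), G(d1,59), B(d3,58), H(d1,46), C(d4,17), D(d4,15), E(d3,10)
A→slot 2; F→slot 1; G skipped; B→slot 3; H skipped; C→slot 4; D skipped; E skipped.
Profit = 60 + 70 + 58 + 17 = 205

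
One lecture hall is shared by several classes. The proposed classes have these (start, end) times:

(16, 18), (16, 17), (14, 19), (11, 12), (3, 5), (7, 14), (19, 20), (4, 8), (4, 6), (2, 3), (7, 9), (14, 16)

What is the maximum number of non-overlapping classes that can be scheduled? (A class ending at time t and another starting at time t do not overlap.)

Order by finish time; keep every interval that doesn't clash with the previous kept one.
Sorted by end: (2,3)  (3,5)  (4,6)  (4,8)  (7,9)  (11,12)  (7,14)  (14,16)  (16,17)  (16,18)  (14,19)  (19,20)
take (2,3); take (3,5); take (7,9); take (11,12); take (14,16); take (16,17); skip (16,18); take (19,20).
Selected 7 classes.

7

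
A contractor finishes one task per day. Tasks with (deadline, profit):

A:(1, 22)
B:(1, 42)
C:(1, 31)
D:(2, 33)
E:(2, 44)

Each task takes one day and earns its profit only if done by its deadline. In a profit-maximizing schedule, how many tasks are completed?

2

Take jobs in profit order; each goes to the latest open slot no later than its deadline.
Profit order: E=44 B=42 D=33 C=31 A=22
Assign: E→slot 2, B→slot 1, D skipped, C skipped, A skipped.
Slots: [1:B] [2:E]
2 of 5 scheduled.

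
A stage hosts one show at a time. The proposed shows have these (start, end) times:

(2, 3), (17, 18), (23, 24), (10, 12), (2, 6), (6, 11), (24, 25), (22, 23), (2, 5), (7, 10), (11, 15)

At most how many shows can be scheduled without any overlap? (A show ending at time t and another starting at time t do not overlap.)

By end time: (2,3), (2,5), (2,6), (7,10), (6,11), (10,12), (11,15), (17,18), (22,23), (23,24), (24,25).
Pick (2,3); next start ≥ 3 → (7,10); next start ≥ 10 → (10,12); next start ≥ 12 → (17,18); next start ≥ 18 → (22,23); next start ≥ 23 → (23,24); next start ≥ 24 → (24,25).
Selected 7 shows.

7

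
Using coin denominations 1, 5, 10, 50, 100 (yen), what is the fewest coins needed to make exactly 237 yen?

237 − 2×100→37 − 3×10→7 − 1×5→2 − 2×1→0
Total coins = 2 + 3 + 1 + 2 = 8

8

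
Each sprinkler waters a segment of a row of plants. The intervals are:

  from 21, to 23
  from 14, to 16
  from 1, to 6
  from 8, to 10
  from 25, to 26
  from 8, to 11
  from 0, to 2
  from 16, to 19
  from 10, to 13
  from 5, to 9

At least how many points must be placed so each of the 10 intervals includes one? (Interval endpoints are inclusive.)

6

By right end: [0,2]  [1,6]  [5,9]  [8,10]  [8,11]  [10,13]  [14,16]  [16,19]  [21,23]  [25,26]
[0,2] uncovered → point at 2; [5,9] uncovered → point at 9; [10,13] uncovered → point at 13; [14,16] uncovered → point at 16; [21,23] uncovered → point at 23; [25,26] uncovered → point at 26.
Points: 2, 9, 13, 16, 23, 26 (6 total).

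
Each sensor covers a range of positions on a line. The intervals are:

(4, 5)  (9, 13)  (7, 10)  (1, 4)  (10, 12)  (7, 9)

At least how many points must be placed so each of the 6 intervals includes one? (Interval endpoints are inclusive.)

3

Sorted: [1,4] [4,5] [7,9] [7,10] [10,12] [9,13]
{[1,4],[4,5]} hit by 4; {[7,9],[7,10]} hit by 9; {[10,12],[9,13]} hit by 12.
Points: 4, 9, 12 (3 total).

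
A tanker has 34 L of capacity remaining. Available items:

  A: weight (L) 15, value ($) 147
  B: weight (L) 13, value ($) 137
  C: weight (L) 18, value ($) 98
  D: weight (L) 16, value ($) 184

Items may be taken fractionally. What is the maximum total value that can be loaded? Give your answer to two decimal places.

370.00

Sort by value per unit weight and fill in that order.
Ratios (sorted): D 11.50, B 10.54, A 9.80, C 5.44
take D (16 @ 184); take B (13 @ 137); take 5/15 of A → 49.00. Capacity used 34/34.
Total value = 370.00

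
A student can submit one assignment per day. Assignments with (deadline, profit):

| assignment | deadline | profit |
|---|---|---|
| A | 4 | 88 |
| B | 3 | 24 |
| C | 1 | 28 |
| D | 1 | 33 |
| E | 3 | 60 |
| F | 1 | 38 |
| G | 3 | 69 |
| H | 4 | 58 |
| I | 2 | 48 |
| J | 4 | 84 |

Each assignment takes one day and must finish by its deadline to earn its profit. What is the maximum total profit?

Profit order: A=88 J=84 G=69 E=60 H=58 I=48 F=38 D=33 C=28 B=24
Assign: A→slot 4, J→slot 3, G→slot 2, E→slot 1, H skipped, I skipped, F skipped, D skipped, C skipped, B skipped.
Slots: [1:E] [2:G] [3:J] [4:A]
Profit = 60 + 69 + 84 + 88 = 301

301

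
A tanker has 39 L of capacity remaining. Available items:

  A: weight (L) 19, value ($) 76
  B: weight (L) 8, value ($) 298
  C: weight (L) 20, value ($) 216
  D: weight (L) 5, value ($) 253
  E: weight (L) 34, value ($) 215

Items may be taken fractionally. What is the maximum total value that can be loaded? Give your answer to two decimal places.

Greedy by value/weight ratio, highest first.
Ratios (sorted): D 50.60, B 37.25, C 10.80, E 6.32, A 4.00
take D (5 @ 253); take B (8 @ 298); take C (20 @ 216); take 6/34 of E → 37.94. Capacity used 39/39.
Total value = 804.94

804.94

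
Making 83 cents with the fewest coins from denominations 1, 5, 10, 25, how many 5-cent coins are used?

Greedy: take as many of the largest coin as possible, then repeat with the remainder.
83 = 3×25 + 1×5 + 3×1
Count of 5: 1

1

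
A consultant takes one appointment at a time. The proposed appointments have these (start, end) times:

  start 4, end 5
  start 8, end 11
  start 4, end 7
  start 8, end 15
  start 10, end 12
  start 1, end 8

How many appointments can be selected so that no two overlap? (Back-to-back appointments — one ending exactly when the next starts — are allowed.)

By end time: (4,5), (4,7), (1,8), (8,11), (10,12), (8,15).
Pick (4,5); next start ≥ 5 → (8,11).
Selected 2 appointments.

2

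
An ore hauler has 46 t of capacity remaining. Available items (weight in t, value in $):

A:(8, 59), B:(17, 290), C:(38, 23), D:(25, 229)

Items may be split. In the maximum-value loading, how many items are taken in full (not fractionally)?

Ratios (sorted): B 17.06, D 9.16, A 7.38, C 0.61
take B (17 @ 290); take D (25 @ 229); take 4/8 of A → 29.50. Capacity used 46/46.
2 item(s) taken whole; one partial (take 4/8 of A).

2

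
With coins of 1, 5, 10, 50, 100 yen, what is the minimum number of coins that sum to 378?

10

378 − 3×100→78 − 1×50→28 − 2×10→8 − 1×5→3 − 3×1→0
Total coins = 3 + 1 + 2 + 1 + 3 = 10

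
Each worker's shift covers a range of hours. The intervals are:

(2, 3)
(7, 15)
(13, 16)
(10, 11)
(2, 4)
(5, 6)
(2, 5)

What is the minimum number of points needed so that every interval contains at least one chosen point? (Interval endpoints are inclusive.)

Sort by right endpoint; whenever an interval is uncovered, place a point at its right end.
Sorted: [2,3] [2,4] [2,5] [5,6] [10,11] [7,15] [13,16]
{[2,3],[2,4],[2,5]} hit by 3; {[5,6]} hit by 6; {[10,11],[7,15]} hit by 11; {[13,16]} hit by 16.
Points: 3, 6, 11, 16 (4 total).

4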